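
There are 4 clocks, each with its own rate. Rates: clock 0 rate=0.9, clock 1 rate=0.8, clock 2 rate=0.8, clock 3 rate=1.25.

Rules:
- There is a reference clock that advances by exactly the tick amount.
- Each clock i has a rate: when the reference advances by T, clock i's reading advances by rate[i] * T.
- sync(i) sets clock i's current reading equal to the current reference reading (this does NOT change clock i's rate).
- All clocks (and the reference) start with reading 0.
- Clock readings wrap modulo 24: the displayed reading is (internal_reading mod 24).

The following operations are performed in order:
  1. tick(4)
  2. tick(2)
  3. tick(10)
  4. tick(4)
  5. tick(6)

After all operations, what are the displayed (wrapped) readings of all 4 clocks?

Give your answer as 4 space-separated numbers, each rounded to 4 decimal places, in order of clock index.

Answer: 23.4000 20.8000 20.8000 8.5000

Derivation:
After op 1 tick(4): ref=4.0000 raw=[3.6000 3.2000 3.2000 5.0000]
After op 2 tick(2): ref=6.0000 raw=[5.4000 4.8000 4.8000 7.5000]
After op 3 tick(10): ref=16.0000 raw=[14.4000 12.8000 12.8000 20.0000]
After op 4 tick(4): ref=20.0000 raw=[18.0000 16.0000 16.0000 25.0000]
After op 5 tick(6): ref=26.0000 raw=[23.4000 20.8000 20.8000 32.5000]
Wrap final raw readings (mod 24): 23.4000 mod 24 = 23.4000; 20.8000 mod 24 = 20.8000; 20.8000 mod 24 = 20.8000; 32.5000 mod 24 = 8.5000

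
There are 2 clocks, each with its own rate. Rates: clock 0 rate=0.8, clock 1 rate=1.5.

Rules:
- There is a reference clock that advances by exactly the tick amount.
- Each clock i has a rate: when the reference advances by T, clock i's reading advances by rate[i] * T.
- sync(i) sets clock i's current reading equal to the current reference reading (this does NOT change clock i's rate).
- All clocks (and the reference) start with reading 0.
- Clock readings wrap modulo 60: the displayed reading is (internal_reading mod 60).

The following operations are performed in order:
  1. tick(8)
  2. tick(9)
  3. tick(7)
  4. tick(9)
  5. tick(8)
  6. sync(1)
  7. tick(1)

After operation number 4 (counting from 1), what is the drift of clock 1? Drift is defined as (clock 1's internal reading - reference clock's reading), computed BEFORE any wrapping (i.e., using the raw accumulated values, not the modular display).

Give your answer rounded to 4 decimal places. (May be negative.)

After op 1 tick(8): ref=8.0000 raw=[6.4000 12.0000]
After op 2 tick(9): ref=17.0000 raw=[13.6000 25.5000]
After op 3 tick(7): ref=24.0000 raw=[19.2000 36.0000]
After op 4 tick(9): ref=33.0000 raw=[26.4000 49.5000]
Drift of clock 1 after op 4: 49.5000 - 33.0000 = 16.5000

Answer: 16.5000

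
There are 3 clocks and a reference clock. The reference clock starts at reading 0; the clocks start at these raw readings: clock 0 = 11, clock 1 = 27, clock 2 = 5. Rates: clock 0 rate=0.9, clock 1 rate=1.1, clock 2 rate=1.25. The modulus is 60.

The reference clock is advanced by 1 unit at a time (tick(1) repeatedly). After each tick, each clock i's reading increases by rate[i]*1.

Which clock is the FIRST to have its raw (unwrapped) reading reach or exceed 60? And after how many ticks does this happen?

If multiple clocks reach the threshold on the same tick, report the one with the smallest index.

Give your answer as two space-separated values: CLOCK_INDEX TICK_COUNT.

clock 0: start=11, rate=0.9, needs 60-11 = 49; ticks = ceil(49/0.9) = ceil(54.4444) = 55; reading at tick 55 = 11 + 0.9*55 = 60.5000
clock 1: start=27, rate=1.1, needs 60-27 = 33; ticks = ceil(33/1.1) = ceil(30.0000) = 30; reading at tick 30 = 27 + 1.1*30 = 60.0000
clock 2: start=5, rate=1.25, needs 60-5 = 55; ticks = ceil(55/1.25) = ceil(44.0000) = 44; reading at tick 44 = 5 + 1.25*44 = 60.0000
Minimum tick count = 30; winners = [1]; smallest index = 1

Answer: 1 30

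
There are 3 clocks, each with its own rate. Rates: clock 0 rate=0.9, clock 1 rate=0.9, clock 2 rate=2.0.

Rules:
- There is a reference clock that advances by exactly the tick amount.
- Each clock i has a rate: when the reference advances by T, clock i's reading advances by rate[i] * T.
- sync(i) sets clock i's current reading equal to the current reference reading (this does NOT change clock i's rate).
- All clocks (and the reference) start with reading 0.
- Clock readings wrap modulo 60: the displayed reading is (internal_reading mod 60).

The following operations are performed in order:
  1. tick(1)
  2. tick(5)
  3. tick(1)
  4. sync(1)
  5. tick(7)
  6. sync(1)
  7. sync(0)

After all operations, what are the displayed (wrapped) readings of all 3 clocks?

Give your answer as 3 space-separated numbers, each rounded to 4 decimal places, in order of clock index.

Answer: 14.0000 14.0000 28.0000

Derivation:
After op 1 tick(1): ref=1.0000 raw=[0.9000 0.9000 2.0000]
After op 2 tick(5): ref=6.0000 raw=[5.4000 5.4000 12.0000]
After op 3 tick(1): ref=7.0000 raw=[6.3000 6.3000 14.0000]
After op 4 sync(1): ref=7.0000 raw=[6.3000 7.0000 14.0000]
After op 5 tick(7): ref=14.0000 raw=[12.6000 13.3000 28.0000]
After op 6 sync(1): ref=14.0000 raw=[12.6000 14.0000 28.0000]
After op 7 sync(0): ref=14.0000 raw=[14.0000 14.0000 28.0000]
Wrap final raw readings (mod 60): 14.0000 mod 60 = 14.0000; 14.0000 mod 60 = 14.0000; 28.0000 mod 60 = 28.0000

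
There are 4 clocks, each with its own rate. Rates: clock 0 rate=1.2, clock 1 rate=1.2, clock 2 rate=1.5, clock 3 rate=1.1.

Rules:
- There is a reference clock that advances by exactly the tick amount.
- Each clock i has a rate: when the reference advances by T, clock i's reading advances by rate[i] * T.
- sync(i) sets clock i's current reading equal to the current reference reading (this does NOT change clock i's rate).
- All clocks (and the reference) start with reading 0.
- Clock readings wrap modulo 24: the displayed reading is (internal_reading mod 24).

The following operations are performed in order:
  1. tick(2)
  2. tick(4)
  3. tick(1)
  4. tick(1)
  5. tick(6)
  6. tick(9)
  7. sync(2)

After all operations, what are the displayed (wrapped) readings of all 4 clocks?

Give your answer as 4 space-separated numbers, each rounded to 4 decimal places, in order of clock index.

After op 1 tick(2): ref=2.0000 raw=[2.4000 2.4000 3.0000 2.2000]
After op 2 tick(4): ref=6.0000 raw=[7.2000 7.2000 9.0000 6.6000]
After op 3 tick(1): ref=7.0000 raw=[8.4000 8.4000 10.5000 7.7000]
After op 4 tick(1): ref=8.0000 raw=[9.6000 9.6000 12.0000 8.8000]
After op 5 tick(6): ref=14.0000 raw=[16.8000 16.8000 21.0000 15.4000]
After op 6 tick(9): ref=23.0000 raw=[27.6000 27.6000 34.5000 25.3000]
After op 7 sync(2): ref=23.0000 raw=[27.6000 27.6000 23.0000 25.3000]
Wrap final raw readings (mod 24): 27.6000 mod 24 = 3.6000; 27.6000 mod 24 = 3.6000; 23.0000 mod 24 = 23.0000; 25.3000 mod 24 = 1.3000

Answer: 3.6000 3.6000 23.0000 1.3000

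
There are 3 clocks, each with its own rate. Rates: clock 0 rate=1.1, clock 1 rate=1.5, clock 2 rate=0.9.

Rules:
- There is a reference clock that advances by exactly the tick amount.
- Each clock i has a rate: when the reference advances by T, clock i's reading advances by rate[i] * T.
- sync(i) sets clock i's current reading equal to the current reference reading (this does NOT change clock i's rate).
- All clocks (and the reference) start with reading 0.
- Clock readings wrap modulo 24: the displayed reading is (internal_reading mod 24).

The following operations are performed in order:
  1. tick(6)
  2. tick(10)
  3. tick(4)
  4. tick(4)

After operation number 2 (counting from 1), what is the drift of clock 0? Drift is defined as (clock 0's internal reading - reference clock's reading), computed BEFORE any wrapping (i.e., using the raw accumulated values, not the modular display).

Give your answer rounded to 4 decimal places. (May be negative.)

Answer: 1.6000

Derivation:
After op 1 tick(6): ref=6.0000 raw=[6.6000 9.0000 5.4000]
After op 2 tick(10): ref=16.0000 raw=[17.6000 24.0000 14.4000]
Drift of clock 0 after op 2: 17.6000 - 16.0000 = 1.6000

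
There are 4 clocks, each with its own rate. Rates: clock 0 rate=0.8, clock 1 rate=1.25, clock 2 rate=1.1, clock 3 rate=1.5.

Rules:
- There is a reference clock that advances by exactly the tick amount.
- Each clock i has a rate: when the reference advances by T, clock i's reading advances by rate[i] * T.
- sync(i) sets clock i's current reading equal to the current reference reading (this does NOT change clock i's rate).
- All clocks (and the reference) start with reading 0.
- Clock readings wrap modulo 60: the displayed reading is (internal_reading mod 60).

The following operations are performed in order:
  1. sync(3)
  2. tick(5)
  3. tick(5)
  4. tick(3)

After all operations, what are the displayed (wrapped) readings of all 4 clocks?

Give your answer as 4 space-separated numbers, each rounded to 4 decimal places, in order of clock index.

After op 1 sync(3): ref=0.0000 raw=[0.0000 0.0000 0.0000 0.0000]
After op 2 tick(5): ref=5.0000 raw=[4.0000 6.2500 5.5000 7.5000]
After op 3 tick(5): ref=10.0000 raw=[8.0000 12.5000 11.0000 15.0000]
After op 4 tick(3): ref=13.0000 raw=[10.4000 16.2500 14.3000 19.5000]
Wrap final raw readings (mod 60): 10.4000 mod 60 = 10.4000; 16.2500 mod 60 = 16.2500; 14.3000 mod 60 = 14.3000; 19.5000 mod 60 = 19.5000

Answer: 10.4000 16.2500 14.3000 19.5000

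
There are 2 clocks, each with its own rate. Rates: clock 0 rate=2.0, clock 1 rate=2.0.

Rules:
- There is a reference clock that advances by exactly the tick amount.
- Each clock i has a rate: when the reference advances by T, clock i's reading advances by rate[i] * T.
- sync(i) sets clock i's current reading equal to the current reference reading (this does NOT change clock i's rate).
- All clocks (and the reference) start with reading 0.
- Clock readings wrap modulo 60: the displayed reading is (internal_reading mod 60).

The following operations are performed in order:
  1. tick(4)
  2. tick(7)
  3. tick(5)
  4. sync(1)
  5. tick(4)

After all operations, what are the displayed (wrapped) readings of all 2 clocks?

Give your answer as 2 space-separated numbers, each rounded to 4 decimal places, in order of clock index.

Answer: 40.0000 24.0000

Derivation:
After op 1 tick(4): ref=4.0000 raw=[8.0000 8.0000]
After op 2 tick(7): ref=11.0000 raw=[22.0000 22.0000]
After op 3 tick(5): ref=16.0000 raw=[32.0000 32.0000]
After op 4 sync(1): ref=16.0000 raw=[32.0000 16.0000]
After op 5 tick(4): ref=20.0000 raw=[40.0000 24.0000]
Wrap final raw readings (mod 60): 40.0000 mod 60 = 40.0000; 24.0000 mod 60 = 24.0000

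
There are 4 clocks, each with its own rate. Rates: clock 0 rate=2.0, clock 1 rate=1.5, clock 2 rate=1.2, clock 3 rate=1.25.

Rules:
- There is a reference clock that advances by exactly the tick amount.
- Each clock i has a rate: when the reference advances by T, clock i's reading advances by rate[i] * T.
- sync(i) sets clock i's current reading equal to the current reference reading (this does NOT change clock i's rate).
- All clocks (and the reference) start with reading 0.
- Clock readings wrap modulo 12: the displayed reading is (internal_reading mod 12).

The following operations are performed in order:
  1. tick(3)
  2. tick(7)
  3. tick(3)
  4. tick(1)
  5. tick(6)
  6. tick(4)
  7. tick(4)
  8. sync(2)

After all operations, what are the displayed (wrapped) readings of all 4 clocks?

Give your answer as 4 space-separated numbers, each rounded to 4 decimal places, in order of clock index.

After op 1 tick(3): ref=3.0000 raw=[6.0000 4.5000 3.6000 3.7500]
After op 2 tick(7): ref=10.0000 raw=[20.0000 15.0000 12.0000 12.5000]
After op 3 tick(3): ref=13.0000 raw=[26.0000 19.5000 15.6000 16.2500]
After op 4 tick(1): ref=14.0000 raw=[28.0000 21.0000 16.8000 17.5000]
After op 5 tick(6): ref=20.0000 raw=[40.0000 30.0000 24.0000 25.0000]
After op 6 tick(4): ref=24.0000 raw=[48.0000 36.0000 28.8000 30.0000]
After op 7 tick(4): ref=28.0000 raw=[56.0000 42.0000 33.6000 35.0000]
After op 8 sync(2): ref=28.0000 raw=[56.0000 42.0000 28.0000 35.0000]
Wrap final raw readings (mod 12): 56.0000 mod 12 = 8.0000; 42.0000 mod 12 = 6.0000; 28.0000 mod 12 = 4.0000; 35.0000 mod 12 = 11.0000

Answer: 8.0000 6.0000 4.0000 11.0000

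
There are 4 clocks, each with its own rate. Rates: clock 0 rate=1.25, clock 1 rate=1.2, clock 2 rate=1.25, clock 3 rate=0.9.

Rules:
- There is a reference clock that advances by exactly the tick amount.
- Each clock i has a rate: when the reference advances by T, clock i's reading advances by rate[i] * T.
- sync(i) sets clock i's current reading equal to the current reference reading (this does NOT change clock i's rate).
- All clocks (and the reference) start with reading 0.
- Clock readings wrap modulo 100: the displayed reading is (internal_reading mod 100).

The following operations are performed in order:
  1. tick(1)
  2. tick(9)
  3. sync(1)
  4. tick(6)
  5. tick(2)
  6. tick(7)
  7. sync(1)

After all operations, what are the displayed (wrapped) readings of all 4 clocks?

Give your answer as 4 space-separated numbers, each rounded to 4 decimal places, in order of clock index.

Answer: 31.2500 25.0000 31.2500 22.5000

Derivation:
After op 1 tick(1): ref=1.0000 raw=[1.2500 1.2000 1.2500 0.9000]
After op 2 tick(9): ref=10.0000 raw=[12.5000 12.0000 12.5000 9.0000]
After op 3 sync(1): ref=10.0000 raw=[12.5000 10.0000 12.5000 9.0000]
After op 4 tick(6): ref=16.0000 raw=[20.0000 17.2000 20.0000 14.4000]
After op 5 tick(2): ref=18.0000 raw=[22.5000 19.6000 22.5000 16.2000]
After op 6 tick(7): ref=25.0000 raw=[31.2500 28.0000 31.2500 22.5000]
After op 7 sync(1): ref=25.0000 raw=[31.2500 25.0000 31.2500 22.5000]
Wrap final raw readings (mod 100): 31.2500 mod 100 = 31.2500; 25.0000 mod 100 = 25.0000; 31.2500 mod 100 = 31.2500; 22.5000 mod 100 = 22.5000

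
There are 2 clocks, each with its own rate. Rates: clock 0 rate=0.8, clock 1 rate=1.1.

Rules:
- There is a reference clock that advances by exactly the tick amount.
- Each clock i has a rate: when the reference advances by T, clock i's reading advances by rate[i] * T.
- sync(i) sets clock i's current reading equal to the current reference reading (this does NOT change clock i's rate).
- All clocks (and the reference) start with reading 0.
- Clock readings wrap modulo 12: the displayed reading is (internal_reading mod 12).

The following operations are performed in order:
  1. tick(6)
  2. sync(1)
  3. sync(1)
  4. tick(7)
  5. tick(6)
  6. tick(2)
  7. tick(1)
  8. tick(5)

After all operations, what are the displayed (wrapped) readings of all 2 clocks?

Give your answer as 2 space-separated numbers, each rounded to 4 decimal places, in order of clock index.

Answer: 9.6000 5.1000

Derivation:
After op 1 tick(6): ref=6.0000 raw=[4.8000 6.6000]
After op 2 sync(1): ref=6.0000 raw=[4.8000 6.0000]
After op 3 sync(1): ref=6.0000 raw=[4.8000 6.0000]
After op 4 tick(7): ref=13.0000 raw=[10.4000 13.7000]
After op 5 tick(6): ref=19.0000 raw=[15.2000 20.3000]
After op 6 tick(2): ref=21.0000 raw=[16.8000 22.5000]
After op 7 tick(1): ref=22.0000 raw=[17.6000 23.6000]
After op 8 tick(5): ref=27.0000 raw=[21.6000 29.1000]
Wrap final raw readings (mod 12): 21.6000 mod 12 = 9.6000; 29.1000 mod 12 = 5.1000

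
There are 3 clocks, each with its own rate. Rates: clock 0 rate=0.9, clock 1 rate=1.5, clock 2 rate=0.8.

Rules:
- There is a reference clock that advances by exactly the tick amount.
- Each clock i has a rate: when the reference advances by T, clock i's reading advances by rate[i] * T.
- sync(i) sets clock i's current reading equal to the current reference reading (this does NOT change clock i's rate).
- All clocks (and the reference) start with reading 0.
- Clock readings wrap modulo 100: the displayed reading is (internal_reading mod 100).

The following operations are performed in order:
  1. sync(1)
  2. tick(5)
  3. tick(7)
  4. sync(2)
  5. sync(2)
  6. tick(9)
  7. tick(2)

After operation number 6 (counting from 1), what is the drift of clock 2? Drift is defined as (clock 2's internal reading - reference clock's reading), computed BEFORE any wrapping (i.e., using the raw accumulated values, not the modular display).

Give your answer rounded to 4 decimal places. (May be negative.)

Answer: -1.8000

Derivation:
After op 1 sync(1): ref=0.0000 raw=[0.0000 0.0000 0.0000]
After op 2 tick(5): ref=5.0000 raw=[4.5000 7.5000 4.0000]
After op 3 tick(7): ref=12.0000 raw=[10.8000 18.0000 9.6000]
After op 4 sync(2): ref=12.0000 raw=[10.8000 18.0000 12.0000]
After op 5 sync(2): ref=12.0000 raw=[10.8000 18.0000 12.0000]
After op 6 tick(9): ref=21.0000 raw=[18.9000 31.5000 19.2000]
Drift of clock 2 after op 6: 19.2000 - 21.0000 = -1.8000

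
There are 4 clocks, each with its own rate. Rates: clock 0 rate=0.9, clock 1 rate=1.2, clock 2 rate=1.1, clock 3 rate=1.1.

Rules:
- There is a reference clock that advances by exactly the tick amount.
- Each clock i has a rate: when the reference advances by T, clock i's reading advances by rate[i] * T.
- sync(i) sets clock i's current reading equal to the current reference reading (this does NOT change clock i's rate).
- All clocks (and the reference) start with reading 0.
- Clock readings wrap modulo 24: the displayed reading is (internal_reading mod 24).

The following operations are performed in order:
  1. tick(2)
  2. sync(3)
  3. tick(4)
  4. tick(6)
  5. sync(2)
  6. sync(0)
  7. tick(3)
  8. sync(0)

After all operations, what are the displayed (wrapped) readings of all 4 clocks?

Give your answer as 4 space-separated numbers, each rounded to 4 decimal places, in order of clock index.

Answer: 15.0000 18.0000 15.3000 16.3000

Derivation:
After op 1 tick(2): ref=2.0000 raw=[1.8000 2.4000 2.2000 2.2000]
After op 2 sync(3): ref=2.0000 raw=[1.8000 2.4000 2.2000 2.0000]
After op 3 tick(4): ref=6.0000 raw=[5.4000 7.2000 6.6000 6.4000]
After op 4 tick(6): ref=12.0000 raw=[10.8000 14.4000 13.2000 13.0000]
After op 5 sync(2): ref=12.0000 raw=[10.8000 14.4000 12.0000 13.0000]
After op 6 sync(0): ref=12.0000 raw=[12.0000 14.4000 12.0000 13.0000]
After op 7 tick(3): ref=15.0000 raw=[14.7000 18.0000 15.3000 16.3000]
After op 8 sync(0): ref=15.0000 raw=[15.0000 18.0000 15.3000 16.3000]
Wrap final raw readings (mod 24): 15.0000 mod 24 = 15.0000; 18.0000 mod 24 = 18.0000; 15.3000 mod 24 = 15.3000; 16.3000 mod 24 = 16.3000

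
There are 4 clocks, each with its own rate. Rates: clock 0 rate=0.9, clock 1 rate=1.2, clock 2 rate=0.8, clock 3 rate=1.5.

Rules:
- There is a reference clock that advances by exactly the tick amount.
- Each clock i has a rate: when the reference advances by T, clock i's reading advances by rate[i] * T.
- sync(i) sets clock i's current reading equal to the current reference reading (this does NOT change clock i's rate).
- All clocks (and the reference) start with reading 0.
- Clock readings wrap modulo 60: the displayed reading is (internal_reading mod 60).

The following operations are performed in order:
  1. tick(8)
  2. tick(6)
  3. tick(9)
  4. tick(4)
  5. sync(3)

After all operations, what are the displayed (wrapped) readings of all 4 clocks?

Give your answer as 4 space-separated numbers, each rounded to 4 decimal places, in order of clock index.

After op 1 tick(8): ref=8.0000 raw=[7.2000 9.6000 6.4000 12.0000]
After op 2 tick(6): ref=14.0000 raw=[12.6000 16.8000 11.2000 21.0000]
After op 3 tick(9): ref=23.0000 raw=[20.7000 27.6000 18.4000 34.5000]
After op 4 tick(4): ref=27.0000 raw=[24.3000 32.4000 21.6000 40.5000]
After op 5 sync(3): ref=27.0000 raw=[24.3000 32.4000 21.6000 27.0000]
Wrap final raw readings (mod 60): 24.3000 mod 60 = 24.3000; 32.4000 mod 60 = 32.4000; 21.6000 mod 60 = 21.6000; 27.0000 mod 60 = 27.0000

Answer: 24.3000 32.4000 21.6000 27.0000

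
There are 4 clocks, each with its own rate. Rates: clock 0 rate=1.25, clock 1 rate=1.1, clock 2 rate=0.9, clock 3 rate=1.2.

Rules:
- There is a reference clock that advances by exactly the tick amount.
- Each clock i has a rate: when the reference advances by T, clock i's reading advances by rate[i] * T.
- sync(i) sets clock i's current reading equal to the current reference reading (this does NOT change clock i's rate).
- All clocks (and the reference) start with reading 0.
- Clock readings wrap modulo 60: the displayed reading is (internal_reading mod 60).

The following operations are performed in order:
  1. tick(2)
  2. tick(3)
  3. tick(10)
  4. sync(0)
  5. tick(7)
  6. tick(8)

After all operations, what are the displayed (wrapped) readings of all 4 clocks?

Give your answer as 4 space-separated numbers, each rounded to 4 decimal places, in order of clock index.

Answer: 33.7500 33.0000 27.0000 36.0000

Derivation:
After op 1 tick(2): ref=2.0000 raw=[2.5000 2.2000 1.8000 2.4000]
After op 2 tick(3): ref=5.0000 raw=[6.2500 5.5000 4.5000 6.0000]
After op 3 tick(10): ref=15.0000 raw=[18.7500 16.5000 13.5000 18.0000]
After op 4 sync(0): ref=15.0000 raw=[15.0000 16.5000 13.5000 18.0000]
After op 5 tick(7): ref=22.0000 raw=[23.7500 24.2000 19.8000 26.4000]
After op 6 tick(8): ref=30.0000 raw=[33.7500 33.0000 27.0000 36.0000]
Wrap final raw readings (mod 60): 33.7500 mod 60 = 33.7500; 33.0000 mod 60 = 33.0000; 27.0000 mod 60 = 27.0000; 36.0000 mod 60 = 36.0000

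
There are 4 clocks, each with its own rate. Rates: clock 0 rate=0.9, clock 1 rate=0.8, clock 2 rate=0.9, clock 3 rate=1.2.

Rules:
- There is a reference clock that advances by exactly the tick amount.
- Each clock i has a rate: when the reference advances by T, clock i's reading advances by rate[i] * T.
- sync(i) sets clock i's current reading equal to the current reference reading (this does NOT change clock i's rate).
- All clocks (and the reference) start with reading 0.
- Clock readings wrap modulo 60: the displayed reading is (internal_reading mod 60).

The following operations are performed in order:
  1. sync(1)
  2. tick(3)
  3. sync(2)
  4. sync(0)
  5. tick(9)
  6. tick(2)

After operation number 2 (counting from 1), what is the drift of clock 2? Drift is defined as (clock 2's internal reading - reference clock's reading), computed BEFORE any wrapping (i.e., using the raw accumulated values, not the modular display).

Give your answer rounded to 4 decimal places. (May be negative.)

After op 1 sync(1): ref=0.0000 raw=[0.0000 0.0000 0.0000 0.0000]
After op 2 tick(3): ref=3.0000 raw=[2.7000 2.4000 2.7000 3.6000]
Drift of clock 2 after op 2: 2.7000 - 3.0000 = -0.3000

Answer: -0.3000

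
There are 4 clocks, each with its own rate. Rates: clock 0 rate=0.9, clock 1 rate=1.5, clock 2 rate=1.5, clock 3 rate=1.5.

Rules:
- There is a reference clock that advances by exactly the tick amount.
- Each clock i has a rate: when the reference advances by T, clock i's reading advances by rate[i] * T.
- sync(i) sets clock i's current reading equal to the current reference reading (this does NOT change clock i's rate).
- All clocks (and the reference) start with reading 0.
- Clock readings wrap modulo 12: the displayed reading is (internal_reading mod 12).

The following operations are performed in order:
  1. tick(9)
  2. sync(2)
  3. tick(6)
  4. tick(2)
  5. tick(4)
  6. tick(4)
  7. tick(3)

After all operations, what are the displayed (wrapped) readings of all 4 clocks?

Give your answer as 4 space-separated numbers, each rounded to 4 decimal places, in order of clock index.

Answer: 1.2000 6.0000 1.5000 6.0000

Derivation:
After op 1 tick(9): ref=9.0000 raw=[8.1000 13.5000 13.5000 13.5000]
After op 2 sync(2): ref=9.0000 raw=[8.1000 13.5000 9.0000 13.5000]
After op 3 tick(6): ref=15.0000 raw=[13.5000 22.5000 18.0000 22.5000]
After op 4 tick(2): ref=17.0000 raw=[15.3000 25.5000 21.0000 25.5000]
After op 5 tick(4): ref=21.0000 raw=[18.9000 31.5000 27.0000 31.5000]
After op 6 tick(4): ref=25.0000 raw=[22.5000 37.5000 33.0000 37.5000]
After op 7 tick(3): ref=28.0000 raw=[25.2000 42.0000 37.5000 42.0000]
Wrap final raw readings (mod 12): 25.2000 mod 12 = 1.2000; 42.0000 mod 12 = 6.0000; 37.5000 mod 12 = 1.5000; 42.0000 mod 12 = 6.0000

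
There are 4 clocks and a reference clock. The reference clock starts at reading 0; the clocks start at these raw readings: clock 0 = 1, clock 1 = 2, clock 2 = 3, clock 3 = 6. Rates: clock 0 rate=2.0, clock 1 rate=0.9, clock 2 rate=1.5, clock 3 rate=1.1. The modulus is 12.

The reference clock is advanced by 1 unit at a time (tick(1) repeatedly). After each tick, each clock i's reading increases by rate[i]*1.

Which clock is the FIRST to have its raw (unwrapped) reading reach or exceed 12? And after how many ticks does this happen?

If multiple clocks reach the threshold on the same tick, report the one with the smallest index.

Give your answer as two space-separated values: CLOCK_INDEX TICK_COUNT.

Answer: 0 6

Derivation:
clock 0: start=1, rate=2.0, needs 12-1 = 11; ticks = ceil(11/2.0) = ceil(5.5000) = 6; reading at tick 6 = 1 + 2.0*6 = 13.0000
clock 1: start=2, rate=0.9, needs 12-2 = 10; ticks = ceil(10/0.9) = ceil(11.1111) = 12; reading at tick 12 = 2 + 0.9*12 = 12.8000
clock 2: start=3, rate=1.5, needs 12-3 = 9; ticks = ceil(9/1.5) = ceil(6.0000) = 6; reading at tick 6 = 3 + 1.5*6 = 12.0000
clock 3: start=6, rate=1.1, needs 12-6 = 6; ticks = ceil(6/1.1) = ceil(5.4545) = 6; reading at tick 6 = 6 + 1.1*6 = 12.6000
Minimum tick count = 6; winners = [0, 2, 3]; smallest index = 0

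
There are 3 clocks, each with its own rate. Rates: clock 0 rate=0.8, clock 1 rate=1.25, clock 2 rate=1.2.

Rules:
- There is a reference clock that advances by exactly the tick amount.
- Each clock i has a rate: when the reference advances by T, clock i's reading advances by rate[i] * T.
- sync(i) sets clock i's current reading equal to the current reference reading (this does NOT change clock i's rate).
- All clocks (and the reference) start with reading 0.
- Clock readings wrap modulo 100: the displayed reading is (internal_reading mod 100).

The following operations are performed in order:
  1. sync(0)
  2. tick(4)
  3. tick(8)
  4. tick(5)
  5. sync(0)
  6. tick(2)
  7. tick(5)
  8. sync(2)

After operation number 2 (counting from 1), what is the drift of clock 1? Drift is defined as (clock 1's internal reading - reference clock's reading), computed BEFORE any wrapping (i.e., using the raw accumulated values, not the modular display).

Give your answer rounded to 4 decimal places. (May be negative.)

Answer: 1.0000

Derivation:
After op 1 sync(0): ref=0.0000 raw=[0.0000 0.0000 0.0000]
After op 2 tick(4): ref=4.0000 raw=[3.2000 5.0000 4.8000]
Drift of clock 1 after op 2: 5.0000 - 4.0000 = 1.0000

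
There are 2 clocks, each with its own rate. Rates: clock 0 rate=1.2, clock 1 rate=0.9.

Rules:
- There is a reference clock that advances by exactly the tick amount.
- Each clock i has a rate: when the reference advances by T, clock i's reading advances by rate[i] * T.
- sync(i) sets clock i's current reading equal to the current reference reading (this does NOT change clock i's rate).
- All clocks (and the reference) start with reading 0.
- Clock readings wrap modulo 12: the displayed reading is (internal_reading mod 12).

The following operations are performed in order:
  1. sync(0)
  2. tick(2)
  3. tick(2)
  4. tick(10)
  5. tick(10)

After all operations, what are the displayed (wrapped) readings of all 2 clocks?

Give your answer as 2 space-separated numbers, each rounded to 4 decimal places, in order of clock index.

Answer: 4.8000 9.6000

Derivation:
After op 1 sync(0): ref=0.0000 raw=[0.0000 0.0000]
After op 2 tick(2): ref=2.0000 raw=[2.4000 1.8000]
After op 3 tick(2): ref=4.0000 raw=[4.8000 3.6000]
After op 4 tick(10): ref=14.0000 raw=[16.8000 12.6000]
After op 5 tick(10): ref=24.0000 raw=[28.8000 21.6000]
Wrap final raw readings (mod 12): 28.8000 mod 12 = 4.8000; 21.6000 mod 12 = 9.6000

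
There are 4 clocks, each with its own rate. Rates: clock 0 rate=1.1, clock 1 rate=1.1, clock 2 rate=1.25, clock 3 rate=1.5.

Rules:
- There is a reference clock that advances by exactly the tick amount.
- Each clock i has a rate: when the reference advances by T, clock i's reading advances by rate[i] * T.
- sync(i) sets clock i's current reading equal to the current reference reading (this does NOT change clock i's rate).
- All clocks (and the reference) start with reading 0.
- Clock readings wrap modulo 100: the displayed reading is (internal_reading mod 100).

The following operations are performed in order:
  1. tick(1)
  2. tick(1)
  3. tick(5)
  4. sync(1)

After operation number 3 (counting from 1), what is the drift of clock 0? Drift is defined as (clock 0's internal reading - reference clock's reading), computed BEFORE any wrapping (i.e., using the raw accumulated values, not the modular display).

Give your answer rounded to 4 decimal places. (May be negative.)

Answer: 0.7000

Derivation:
After op 1 tick(1): ref=1.0000 raw=[1.1000 1.1000 1.2500 1.5000]
After op 2 tick(1): ref=2.0000 raw=[2.2000 2.2000 2.5000 3.0000]
After op 3 tick(5): ref=7.0000 raw=[7.7000 7.7000 8.7500 10.5000]
Drift of clock 0 after op 3: 7.7000 - 7.0000 = 0.7000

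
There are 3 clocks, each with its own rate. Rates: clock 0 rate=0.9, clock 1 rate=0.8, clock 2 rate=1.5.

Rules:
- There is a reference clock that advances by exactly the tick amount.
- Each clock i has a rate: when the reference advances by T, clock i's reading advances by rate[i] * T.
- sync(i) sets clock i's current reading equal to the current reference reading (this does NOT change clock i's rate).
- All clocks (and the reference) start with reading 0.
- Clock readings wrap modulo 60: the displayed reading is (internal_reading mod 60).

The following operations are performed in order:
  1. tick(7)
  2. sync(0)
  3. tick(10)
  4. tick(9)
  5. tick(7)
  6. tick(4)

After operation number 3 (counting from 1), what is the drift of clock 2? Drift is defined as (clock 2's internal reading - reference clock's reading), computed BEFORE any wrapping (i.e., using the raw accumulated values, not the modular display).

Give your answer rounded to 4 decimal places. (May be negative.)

After op 1 tick(7): ref=7.0000 raw=[6.3000 5.6000 10.5000]
After op 2 sync(0): ref=7.0000 raw=[7.0000 5.6000 10.5000]
After op 3 tick(10): ref=17.0000 raw=[16.0000 13.6000 25.5000]
Drift of clock 2 after op 3: 25.5000 - 17.0000 = 8.5000

Answer: 8.5000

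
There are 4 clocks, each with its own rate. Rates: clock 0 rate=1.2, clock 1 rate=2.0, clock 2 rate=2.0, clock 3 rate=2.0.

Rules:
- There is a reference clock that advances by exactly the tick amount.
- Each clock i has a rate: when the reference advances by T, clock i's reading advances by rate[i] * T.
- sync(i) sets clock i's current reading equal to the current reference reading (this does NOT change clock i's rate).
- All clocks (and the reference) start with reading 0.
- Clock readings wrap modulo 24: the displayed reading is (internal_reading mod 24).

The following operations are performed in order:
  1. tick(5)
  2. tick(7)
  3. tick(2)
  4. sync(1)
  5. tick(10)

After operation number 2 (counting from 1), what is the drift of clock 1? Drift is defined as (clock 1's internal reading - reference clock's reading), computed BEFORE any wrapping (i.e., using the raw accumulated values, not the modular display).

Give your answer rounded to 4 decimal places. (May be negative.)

After op 1 tick(5): ref=5.0000 raw=[6.0000 10.0000 10.0000 10.0000]
After op 2 tick(7): ref=12.0000 raw=[14.4000 24.0000 24.0000 24.0000]
Drift of clock 1 after op 2: 24.0000 - 12.0000 = 12.0000

Answer: 12.0000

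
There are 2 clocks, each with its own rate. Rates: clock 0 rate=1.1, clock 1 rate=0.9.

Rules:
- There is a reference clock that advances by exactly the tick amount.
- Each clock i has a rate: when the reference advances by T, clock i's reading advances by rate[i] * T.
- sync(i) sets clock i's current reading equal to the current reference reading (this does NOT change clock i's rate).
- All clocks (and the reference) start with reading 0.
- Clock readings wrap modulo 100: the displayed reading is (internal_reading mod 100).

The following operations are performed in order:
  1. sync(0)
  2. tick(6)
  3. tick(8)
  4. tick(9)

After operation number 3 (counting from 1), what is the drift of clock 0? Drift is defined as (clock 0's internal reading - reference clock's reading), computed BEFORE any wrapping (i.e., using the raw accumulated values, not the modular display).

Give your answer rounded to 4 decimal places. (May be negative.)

After op 1 sync(0): ref=0.0000 raw=[0.0000 0.0000]
After op 2 tick(6): ref=6.0000 raw=[6.6000 5.4000]
After op 3 tick(8): ref=14.0000 raw=[15.4000 12.6000]
Drift of clock 0 after op 3: 15.4000 - 14.0000 = 1.4000

Answer: 1.4000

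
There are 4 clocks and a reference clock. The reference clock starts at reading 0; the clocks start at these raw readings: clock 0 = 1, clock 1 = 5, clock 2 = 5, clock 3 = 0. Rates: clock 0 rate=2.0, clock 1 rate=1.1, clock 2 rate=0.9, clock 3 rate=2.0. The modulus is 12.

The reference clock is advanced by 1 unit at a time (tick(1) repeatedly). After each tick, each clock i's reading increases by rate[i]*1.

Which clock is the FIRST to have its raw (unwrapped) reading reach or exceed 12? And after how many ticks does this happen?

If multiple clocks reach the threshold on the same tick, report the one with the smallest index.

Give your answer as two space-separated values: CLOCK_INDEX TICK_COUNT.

Answer: 0 6

Derivation:
clock 0: start=1, rate=2.0, needs 12-1 = 11; ticks = ceil(11/2.0) = ceil(5.5000) = 6; reading at tick 6 = 1 + 2.0*6 = 13.0000
clock 1: start=5, rate=1.1, needs 12-5 = 7; ticks = ceil(7/1.1) = ceil(6.3636) = 7; reading at tick 7 = 5 + 1.1*7 = 12.7000
clock 2: start=5, rate=0.9, needs 12-5 = 7; ticks = ceil(7/0.9) = ceil(7.7778) = 8; reading at tick 8 = 5 + 0.9*8 = 12.2000
clock 3: start=0, rate=2.0, needs 12-0 = 12; ticks = ceil(12/2.0) = ceil(6.0000) = 6; reading at tick 6 = 0 + 2.0*6 = 12.0000
Minimum tick count = 6; winners = [0, 3]; smallest index = 0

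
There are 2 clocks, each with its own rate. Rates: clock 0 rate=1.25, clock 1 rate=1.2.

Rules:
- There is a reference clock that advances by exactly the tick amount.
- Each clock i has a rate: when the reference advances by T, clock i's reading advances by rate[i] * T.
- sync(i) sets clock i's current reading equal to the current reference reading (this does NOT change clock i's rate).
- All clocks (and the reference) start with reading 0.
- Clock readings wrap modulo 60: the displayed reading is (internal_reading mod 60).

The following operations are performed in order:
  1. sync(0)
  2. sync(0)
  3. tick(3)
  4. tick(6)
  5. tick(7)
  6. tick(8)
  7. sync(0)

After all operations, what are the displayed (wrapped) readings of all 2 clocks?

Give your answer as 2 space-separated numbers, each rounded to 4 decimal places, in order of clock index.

Answer: 24.0000 28.8000

Derivation:
After op 1 sync(0): ref=0.0000 raw=[0.0000 0.0000]
After op 2 sync(0): ref=0.0000 raw=[0.0000 0.0000]
After op 3 tick(3): ref=3.0000 raw=[3.7500 3.6000]
After op 4 tick(6): ref=9.0000 raw=[11.2500 10.8000]
After op 5 tick(7): ref=16.0000 raw=[20.0000 19.2000]
After op 6 tick(8): ref=24.0000 raw=[30.0000 28.8000]
After op 7 sync(0): ref=24.0000 raw=[24.0000 28.8000]
Wrap final raw readings (mod 60): 24.0000 mod 60 = 24.0000; 28.8000 mod 60 = 28.8000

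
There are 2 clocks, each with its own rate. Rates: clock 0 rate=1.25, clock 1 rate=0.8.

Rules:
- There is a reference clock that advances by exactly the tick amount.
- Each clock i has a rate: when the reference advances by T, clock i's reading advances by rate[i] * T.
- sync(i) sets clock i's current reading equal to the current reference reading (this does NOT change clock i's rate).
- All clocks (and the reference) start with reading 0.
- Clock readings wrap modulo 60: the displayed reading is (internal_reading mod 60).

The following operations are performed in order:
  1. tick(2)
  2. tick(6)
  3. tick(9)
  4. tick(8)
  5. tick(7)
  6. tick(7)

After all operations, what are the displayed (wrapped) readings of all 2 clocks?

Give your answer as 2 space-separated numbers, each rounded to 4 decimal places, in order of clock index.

After op 1 tick(2): ref=2.0000 raw=[2.5000 1.6000]
After op 2 tick(6): ref=8.0000 raw=[10.0000 6.4000]
After op 3 tick(9): ref=17.0000 raw=[21.2500 13.6000]
After op 4 tick(8): ref=25.0000 raw=[31.2500 20.0000]
After op 5 tick(7): ref=32.0000 raw=[40.0000 25.6000]
After op 6 tick(7): ref=39.0000 raw=[48.7500 31.2000]
Wrap final raw readings (mod 60): 48.7500 mod 60 = 48.7500; 31.2000 mod 60 = 31.2000

Answer: 48.7500 31.2000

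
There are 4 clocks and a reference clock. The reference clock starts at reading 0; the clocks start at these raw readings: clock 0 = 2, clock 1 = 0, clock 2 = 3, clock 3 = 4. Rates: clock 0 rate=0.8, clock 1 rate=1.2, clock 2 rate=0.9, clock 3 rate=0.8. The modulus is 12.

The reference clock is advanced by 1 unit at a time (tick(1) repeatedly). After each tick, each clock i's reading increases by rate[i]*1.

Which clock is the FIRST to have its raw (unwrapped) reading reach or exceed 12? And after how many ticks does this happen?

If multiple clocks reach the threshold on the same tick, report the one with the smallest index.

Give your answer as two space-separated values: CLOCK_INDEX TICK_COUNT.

Answer: 1 10

Derivation:
clock 0: start=2, rate=0.8, needs 12-2 = 10; ticks = ceil(10/0.8) = ceil(12.5000) = 13; reading at tick 13 = 2 + 0.8*13 = 12.4000
clock 1: start=0, rate=1.2, needs 12-0 = 12; ticks = ceil(12/1.2) = ceil(10.0000) = 10; reading at tick 10 = 0 + 1.2*10 = 12.0000
clock 2: start=3, rate=0.9, needs 12-3 = 9; ticks = ceil(9/0.9) = ceil(10.0000) = 10; reading at tick 10 = 3 + 0.9*10 = 12.0000
clock 3: start=4, rate=0.8, needs 12-4 = 8; ticks = ceil(8/0.8) = ceil(10.0000) = 10; reading at tick 10 = 4 + 0.8*10 = 12.0000
Minimum tick count = 10; winners = [1, 2, 3]; smallest index = 1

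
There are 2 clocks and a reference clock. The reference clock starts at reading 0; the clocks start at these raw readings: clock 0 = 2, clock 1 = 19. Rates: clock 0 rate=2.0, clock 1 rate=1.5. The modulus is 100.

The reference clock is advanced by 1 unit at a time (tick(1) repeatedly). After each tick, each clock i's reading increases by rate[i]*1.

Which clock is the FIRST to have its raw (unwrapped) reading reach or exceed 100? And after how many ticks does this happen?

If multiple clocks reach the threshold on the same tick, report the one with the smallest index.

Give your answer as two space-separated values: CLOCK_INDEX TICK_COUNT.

Answer: 0 49

Derivation:
clock 0: start=2, rate=2.0, needs 100-2 = 98; ticks = ceil(98/2.0) = ceil(49.0000) = 49; reading at tick 49 = 2 + 2.0*49 = 100.0000
clock 1: start=19, rate=1.5, needs 100-19 = 81; ticks = ceil(81/1.5) = ceil(54.0000) = 54; reading at tick 54 = 19 + 1.5*54 = 100.0000
Minimum tick count = 49; winners = [0]; smallest index = 0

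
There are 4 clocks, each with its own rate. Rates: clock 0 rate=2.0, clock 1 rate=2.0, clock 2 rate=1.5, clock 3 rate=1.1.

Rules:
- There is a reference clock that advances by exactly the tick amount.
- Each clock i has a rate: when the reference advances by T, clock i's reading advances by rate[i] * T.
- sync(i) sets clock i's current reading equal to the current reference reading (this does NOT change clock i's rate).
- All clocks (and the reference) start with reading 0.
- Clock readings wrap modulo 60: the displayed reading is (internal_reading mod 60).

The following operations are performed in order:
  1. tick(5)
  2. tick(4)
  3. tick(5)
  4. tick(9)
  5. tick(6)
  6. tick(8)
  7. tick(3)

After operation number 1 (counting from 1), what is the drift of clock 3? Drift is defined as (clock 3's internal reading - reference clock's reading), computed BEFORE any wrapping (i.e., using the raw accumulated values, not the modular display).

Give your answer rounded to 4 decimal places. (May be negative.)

Answer: 0.5000

Derivation:
After op 1 tick(5): ref=5.0000 raw=[10.0000 10.0000 7.5000 5.5000]
Drift of clock 3 after op 1: 5.5000 - 5.0000 = 0.5000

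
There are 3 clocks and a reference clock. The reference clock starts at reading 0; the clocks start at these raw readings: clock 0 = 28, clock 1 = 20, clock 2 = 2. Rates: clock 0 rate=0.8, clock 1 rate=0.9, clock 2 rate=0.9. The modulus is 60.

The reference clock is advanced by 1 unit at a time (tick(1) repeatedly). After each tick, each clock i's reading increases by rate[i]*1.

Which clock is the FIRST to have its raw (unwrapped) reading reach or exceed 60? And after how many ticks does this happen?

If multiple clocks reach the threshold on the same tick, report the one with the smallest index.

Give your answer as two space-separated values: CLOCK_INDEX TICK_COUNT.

clock 0: start=28, rate=0.8, needs 60-28 = 32; ticks = ceil(32/0.8) = ceil(40.0000) = 40; reading at tick 40 = 28 + 0.8*40 = 60.0000
clock 1: start=20, rate=0.9, needs 60-20 = 40; ticks = ceil(40/0.9) = ceil(44.4444) = 45; reading at tick 45 = 20 + 0.9*45 = 60.5000
clock 2: start=2, rate=0.9, needs 60-2 = 58; ticks = ceil(58/0.9) = ceil(64.4444) = 65; reading at tick 65 = 2 + 0.9*65 = 60.5000
Minimum tick count = 40; winners = [0]; smallest index = 0

Answer: 0 40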